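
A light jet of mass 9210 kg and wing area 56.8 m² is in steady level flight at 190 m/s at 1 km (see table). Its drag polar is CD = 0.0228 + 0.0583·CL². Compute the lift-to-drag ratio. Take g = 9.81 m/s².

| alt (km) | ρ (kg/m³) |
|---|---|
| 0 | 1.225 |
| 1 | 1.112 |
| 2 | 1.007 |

L/D = 3.42

At 1 km, from the table: ρ = 1.112 kg/m³.
In steady level flight, lift balances weight: W = mg = 9210 × 9.81 = 90350 N.
Dynamic pressure q = 0.5 × 1.112 × 190² = 20070 Pa.
CL = 2W/(ρv²S) = 2×90350/(1.112×190²×56.8) = 0.07925.
CD = 0.0228 + 0.0583 × 0.07925² = 0.02317.
L/D = CL/CD = 0.07925 / 0.02317 = 3.42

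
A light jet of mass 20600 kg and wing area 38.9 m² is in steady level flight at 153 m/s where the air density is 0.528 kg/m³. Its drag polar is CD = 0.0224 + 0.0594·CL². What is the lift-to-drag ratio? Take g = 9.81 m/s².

L/D = 13.1

Weight W = mg = 20600 × 9.81 = 2.0209×10^5 N; in level flight L = W.
Dynamic pressure q = 0.5 × 0.528 × 153² = 6180 Pa.
CL = 2W/(ρv²S) = 2×2.0209×10^5/(0.528×153²×38.9) = 0.8406.
CD = 0.0224 + 0.0594 × 0.8406² = 0.06437.
L/D = CL/CD = 0.8406 / 0.06437 = 13.1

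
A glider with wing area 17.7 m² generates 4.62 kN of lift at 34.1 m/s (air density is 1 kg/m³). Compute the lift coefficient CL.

CL = 0.449

From L = ½ρv²S·CL, rearranging gives CL = 2L/(ρv²S).
CL = 2 × 4620 / (1 × 34.1² × 17.7) = 0.449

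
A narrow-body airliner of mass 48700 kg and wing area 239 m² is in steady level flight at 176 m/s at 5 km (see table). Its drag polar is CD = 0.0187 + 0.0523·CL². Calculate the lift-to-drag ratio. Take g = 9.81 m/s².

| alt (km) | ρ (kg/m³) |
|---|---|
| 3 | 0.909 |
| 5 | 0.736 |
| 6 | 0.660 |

L/D = 8.63

At 5 km, from the table: ρ = 0.736 kg/m³.
Weight W = mg = 48700 × 9.81 = 4.7775×10^5 N; in level flight L = W.
q = ½ρv² = ½ × 0.736 × 176² = 11400 Pa.
CL = W/(q·S) = 4.7775×10^5 / (11400 × 239) = 0.1754.
CD = 0.0187 + 0.0523 × 0.1754² = 0.02031.
L/D = CL/CD = 0.1754 / 0.02031 = 8.63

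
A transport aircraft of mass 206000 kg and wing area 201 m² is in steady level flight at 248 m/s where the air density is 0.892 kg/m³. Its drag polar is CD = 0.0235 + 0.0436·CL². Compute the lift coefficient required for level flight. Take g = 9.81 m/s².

CL = 0.367

Level flight ⇒ L = W = m·g = 206000 × 9.81 = 2.0209×10^6 N.
q = ½ρv² = ½ × 0.892 × 248² = 27430 Pa.
CL = W/(q·S) = 2.0209×10^6 / (27430 × 201) = 0.3665.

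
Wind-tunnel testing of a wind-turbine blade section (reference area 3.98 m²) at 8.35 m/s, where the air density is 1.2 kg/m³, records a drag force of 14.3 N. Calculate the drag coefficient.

From D = ½ρv²S·CD, rearranging gives CD = 2D/(ρv²S).
CD = 2 × 14.3 / (1.2 × 8.35² × 3.98) = 0.0859

CD = 0.0859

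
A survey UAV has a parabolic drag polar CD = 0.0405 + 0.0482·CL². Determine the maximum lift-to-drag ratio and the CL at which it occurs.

(L/D)max = 11.3, at CL = 0.917

For CD = CD0 + K·CL², (L/D)max occurs at CL* = √(CD0/K) and equals 1/(2√(K·CD0)).
(L/D)max = 1/(2√(0.0482 × 0.0405)) = 1/(2 × 0.04418) = 11.3
CL* = √(0.0405/0.0482) = 0.917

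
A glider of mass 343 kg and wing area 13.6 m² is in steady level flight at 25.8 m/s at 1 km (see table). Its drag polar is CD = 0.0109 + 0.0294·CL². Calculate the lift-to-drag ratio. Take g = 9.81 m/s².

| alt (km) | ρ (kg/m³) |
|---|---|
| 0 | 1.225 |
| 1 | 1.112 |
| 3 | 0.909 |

L/D = 27.8

At 1 km, from the table: ρ = 1.112 kg/m³.
Level flight ⇒ L = W = m·g = 343 × 9.81 = 3364.8 N.
q = ½ρv² = ½ × 1.112 × 25.8² = 370.1 Pa.
Required CL = L/(qS) = 3364.8/(370.1·13.6) = 0.6685.
CD = 0.0109 + 0.0294 × 0.6685² = 0.02404.
L/D = CL/CD = 0.6685 / 0.02404 = 27.8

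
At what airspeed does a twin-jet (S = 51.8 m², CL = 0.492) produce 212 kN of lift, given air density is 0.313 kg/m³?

L = ½ρv²S·CL ⇒ v = √(2L/(ρ·S·CL))
v = √(2 × 2.12×10^5 / (0.313 × 51.8 × 0.492)) = √53150 = 231 m/s

v = 231 m/s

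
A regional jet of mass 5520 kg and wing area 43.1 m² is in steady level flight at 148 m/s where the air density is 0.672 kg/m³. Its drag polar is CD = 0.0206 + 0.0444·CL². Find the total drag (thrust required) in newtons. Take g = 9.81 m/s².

D = 6940 N

Level flight ⇒ L = W = m·g = 5520 × 9.81 = 54151 N.
q = ½ρv² = ½ × 0.672 × 148² = 7360 Pa.
CL = W/(q·S) = 54151 / (7360 × 43.1) = 0.1707.
CD = 0.0206 + 0.0444 × 0.1707² = 0.02189.
D = q·S·CD = 7360 × 43.1 × 0.02189 = 6945 N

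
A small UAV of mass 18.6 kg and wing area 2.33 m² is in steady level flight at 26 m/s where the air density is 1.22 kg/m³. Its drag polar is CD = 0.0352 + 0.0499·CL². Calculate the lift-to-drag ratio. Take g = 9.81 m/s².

Level flight ⇒ L = W = m·g = 18.6 × 9.81 = 182.47 N.
q = ½ρv² = ½ × 1.22 × 26² = 412.4 Pa.
CL = W/(q·S) = 182.47 / (412.4 × 2.33) = 0.1899.
CD = 0.0352 + 0.0499 × 0.1899² = 0.037.
L/D = CL/CD = 0.1899 / 0.037 = 5.13

L/D = 5.13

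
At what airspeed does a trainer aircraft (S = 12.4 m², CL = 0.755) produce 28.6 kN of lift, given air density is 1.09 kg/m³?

v = 74.9 m/s

L = ½ρv²S·CL ⇒ v = √(2L/(ρ·S·CL))
v = √(2 × 28600 / (1.09 × 12.4 × 0.755)) = √5605 = 74.9 m/s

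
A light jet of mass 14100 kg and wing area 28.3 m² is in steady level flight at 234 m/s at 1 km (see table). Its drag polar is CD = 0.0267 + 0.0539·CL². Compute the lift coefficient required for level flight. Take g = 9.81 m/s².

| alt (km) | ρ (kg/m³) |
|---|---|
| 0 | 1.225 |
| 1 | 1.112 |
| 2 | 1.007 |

At 1 km, from the table: ρ = 1.112 kg/m³.
Weight W = mg = 14100 × 9.81 = 1.3832×10^5 N; in level flight L = W.
Dynamic pressure q = 0.5 × 1.112 × 234² = 30440 Pa.
CL = 2W/(ρv²S) = 2×1.3832×10^5/(1.112×234²×28.3) = 0.1605.

CL = 0.161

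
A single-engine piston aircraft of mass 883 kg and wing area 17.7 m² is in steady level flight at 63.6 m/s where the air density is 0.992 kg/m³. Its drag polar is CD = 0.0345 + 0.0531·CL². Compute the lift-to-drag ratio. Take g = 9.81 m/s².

L/D = 6.48

Weight W = mg = 883 × 9.81 = 8662.2 N; in level flight L = W.
Dynamic pressure q = 0.5 × 0.992 × 63.6² = 2006 Pa.
CL = W/(q·S) = 8662.2 / (2006 × 17.7) = 0.2439.
CD = 0.0345 + 0.0531 × 0.2439² = 0.03766.
L/D = CL/CD = 0.2439 / 0.03766 = 6.48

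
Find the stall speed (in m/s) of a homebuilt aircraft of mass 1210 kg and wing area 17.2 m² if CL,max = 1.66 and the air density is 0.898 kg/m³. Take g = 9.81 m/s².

Weight W = mg = 1210 × 9.81 = 11870 N.
V_stall = √(2W/(ρ·S·CL,max)) = √(2 × 11870 / (0.898 × 17.2 × 1.66))
V_stall = √925.9 = 30.4 m/s

V_stall = 30.4 m/s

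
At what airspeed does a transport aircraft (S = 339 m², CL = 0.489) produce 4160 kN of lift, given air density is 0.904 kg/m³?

L = ½ρv²S·CL ⇒ v = √(2L/(ρ·S·CL))
v = √(2 × 4.16×10^6 / (0.904 × 339 × 0.489)) = √55520 = 236 m/s

v = 236 m/s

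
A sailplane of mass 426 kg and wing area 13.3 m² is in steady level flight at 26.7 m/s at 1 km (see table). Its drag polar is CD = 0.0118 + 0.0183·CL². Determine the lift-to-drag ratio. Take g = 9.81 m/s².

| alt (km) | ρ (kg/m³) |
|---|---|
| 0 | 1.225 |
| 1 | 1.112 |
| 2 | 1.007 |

At 1 km, from the table: ρ = 1.112 kg/m³.
Weight W = mg = 426 × 9.81 = 4179.1 N; in level flight L = W.
q = ½ρv² = ½ × 1.112 × 26.7² = 396.4 Pa.
CL = W/(q·S) = 4179.1 / (396.4 × 13.3) = 0.7927.
CD = 0.0118 + 0.0183 × 0.7927² = 0.0233.
L/D = CL/CD = 0.7927 / 0.0233 = 34

L/D = 34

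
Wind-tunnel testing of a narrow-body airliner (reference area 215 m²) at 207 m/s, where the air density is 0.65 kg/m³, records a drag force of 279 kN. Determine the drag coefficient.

CD = 0.0932

From D = ½ρv²S·CD, rearranging gives CD = 2D/(ρv²S).
CD = 2 × 2.79×10^5 / (0.65 × 207² × 215) = 0.0932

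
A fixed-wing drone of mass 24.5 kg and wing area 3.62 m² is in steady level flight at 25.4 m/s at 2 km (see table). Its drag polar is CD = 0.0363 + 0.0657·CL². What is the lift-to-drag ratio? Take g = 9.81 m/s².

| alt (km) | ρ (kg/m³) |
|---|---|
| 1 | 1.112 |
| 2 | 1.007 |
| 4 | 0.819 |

At 2 km, from the table: ρ = 1.007 kg/m³.
Level flight ⇒ L = W = m·g = 24.5 × 9.81 = 240.34 N.
q = ½ρv² = ½ × 1.007 × 25.4² = 324.8 Pa.
CL = W/(q·S) = 240.34 / (324.8 × 3.62) = 0.2044.
CD = 0.0363 + 0.0657 × 0.2044² = 0.03904.
L/D = CL/CD = 0.2044 / 0.03904 = 5.23

L/D = 5.23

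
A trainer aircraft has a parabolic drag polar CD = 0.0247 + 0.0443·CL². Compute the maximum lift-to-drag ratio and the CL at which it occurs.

For CD = CD0 + K·CL², (L/D)max occurs at CL* = √(CD0/K) and equals 1/(2√(K·CD0)).
(L/D)max = 1/(2√(0.0443 × 0.0247)) = 1/(2 × 0.03308) = 15.1
CL* = √(0.0247/0.0443) = 0.747

(L/D)max = 15.1, at CL = 0.747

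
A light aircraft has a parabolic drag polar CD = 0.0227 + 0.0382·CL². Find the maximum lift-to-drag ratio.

For CD = CD0 + K·CL², (L/D)max occurs at CL* = √(CD0/K) and equals 1/(2√(K·CD0)).
(L/D)max = 1/(2√(0.0382 × 0.0227)) = 1/(2 × 0.02945) = 17

(L/D)max = 17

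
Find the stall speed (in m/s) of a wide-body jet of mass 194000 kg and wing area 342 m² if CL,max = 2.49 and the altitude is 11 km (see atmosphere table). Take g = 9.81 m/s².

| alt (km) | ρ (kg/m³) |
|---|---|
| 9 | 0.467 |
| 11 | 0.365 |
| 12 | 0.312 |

V_stall = 111 m/s

At 11 km, from the table: ρ = 0.365 kg/m³.
Weight W = mg = 194000 × 9.81 = 1.903×10^6 N.
From L = ½ρV²S·CL,max = W: V_stall = √(2W/(ρSCL,max)) = √(2·1.903×10^6/(0.365·342·2.49))
V_stall = √12250 = 111 m/s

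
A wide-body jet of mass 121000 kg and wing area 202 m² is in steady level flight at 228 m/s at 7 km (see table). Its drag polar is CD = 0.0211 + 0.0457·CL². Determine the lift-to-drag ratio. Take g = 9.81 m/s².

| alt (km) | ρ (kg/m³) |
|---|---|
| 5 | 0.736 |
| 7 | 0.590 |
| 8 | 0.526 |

L/D = 13.8

At 7 km, from the table: ρ = 0.590 kg/m³.
Weight W = mg = 121000 × 9.81 = 1.187×10^6 N; in level flight L = W.
Dynamic pressure q = 0.5 × 0.59 × 228² = 15340 Pa.
CL = 2W/(ρv²S) = 2×1.187×10^6/(0.59×228²×202) = 0.3832.
CD = 0.0211 + 0.0457 × 0.3832² = 0.02781.
L/D = CL/CD = 0.3832 / 0.02781 = 13.8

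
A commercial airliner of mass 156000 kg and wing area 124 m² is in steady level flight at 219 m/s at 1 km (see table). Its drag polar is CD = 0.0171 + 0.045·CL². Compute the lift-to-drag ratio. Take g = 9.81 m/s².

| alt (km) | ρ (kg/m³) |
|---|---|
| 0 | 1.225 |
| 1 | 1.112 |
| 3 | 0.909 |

L/D = 17.3

At 1 km, from the table: ρ = 1.112 kg/m³.
In steady level flight, lift balances weight: W = mg = 156000 × 9.81 = 1.5304×10^6 N.
Dynamic pressure q = 0.5 × 1.112 × 219² = 26670 Pa.
CL = W/(q·S) = 1.5304×10^6 / (26670 × 124) = 0.4628.
CD = 0.0171 + 0.045 × 0.4628² = 0.02674.
L/D = CL/CD = 0.4628 / 0.02674 = 17.3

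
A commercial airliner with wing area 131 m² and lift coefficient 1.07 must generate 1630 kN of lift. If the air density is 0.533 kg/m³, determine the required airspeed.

v = 209 m/s

L = ½ρv²S·CL ⇒ v = √(2L/(ρ·S·CL))
v = √(2 × 1.63×10^6 / (0.533 × 131 × 1.07)) = √43640 = 209 m/s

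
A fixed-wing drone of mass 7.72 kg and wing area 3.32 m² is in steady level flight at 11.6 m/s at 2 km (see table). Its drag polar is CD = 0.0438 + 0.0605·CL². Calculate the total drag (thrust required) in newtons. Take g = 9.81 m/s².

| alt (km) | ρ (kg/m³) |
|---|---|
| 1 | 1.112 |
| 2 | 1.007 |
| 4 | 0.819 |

At 2 km, from the table: ρ = 1.007 kg/m³.
Level flight ⇒ L = W = m·g = 7.72 × 9.81 = 75.733 N.
Dynamic pressure q = 0.5 × 1.007 × 11.6² = 67.75 Pa.
CL = 2W/(ρv²S) = 2×75.733/(1.007×11.6²×3.32) = 0.3367.
CD = 0.0438 + 0.0605 × 0.3367² = 0.05066.
D = q·S·CD = 67.75 × 3.32 × 0.05066 = 11.39 N

D = 11.4 N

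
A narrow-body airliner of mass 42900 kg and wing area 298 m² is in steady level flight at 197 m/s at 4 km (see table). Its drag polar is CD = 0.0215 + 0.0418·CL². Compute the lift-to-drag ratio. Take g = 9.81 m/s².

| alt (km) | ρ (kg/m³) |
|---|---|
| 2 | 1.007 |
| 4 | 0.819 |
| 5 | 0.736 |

At 4 km, from the table: ρ = 0.819 kg/m³.
Level flight ⇒ L = W = m·g = 42900 × 9.81 = 4.2085×10^5 N.
q = ½ρv² = ½ × 0.819 × 197² = 15890 Pa.
CL = W/(q·S) = 4.2085×10^5 / (15890 × 298) = 0.08886.
CD = 0.0215 + 0.0418 × 0.08886² = 0.02183.
L/D = CL/CD = 0.08886 / 0.02183 = 4.07

L/D = 4.07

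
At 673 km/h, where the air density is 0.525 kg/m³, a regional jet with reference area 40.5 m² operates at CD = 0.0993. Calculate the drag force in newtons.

Convert speed: v = 673 km/h ÷ 3.6 = 186.9 m/s.
D = ½ρv²S·CD = ½ × 0.525 × 186.9² × 40.5 × 0.0993 = 36900 N ≈ 36.9 kN

D = 36900 N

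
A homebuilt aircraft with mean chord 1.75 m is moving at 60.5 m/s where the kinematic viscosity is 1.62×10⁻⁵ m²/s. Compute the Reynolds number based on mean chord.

Re = 6.54×10^6

Re = v·c/ν = 60.5 × 1.75 / (1.62×10⁻⁵) = 6.54×10^6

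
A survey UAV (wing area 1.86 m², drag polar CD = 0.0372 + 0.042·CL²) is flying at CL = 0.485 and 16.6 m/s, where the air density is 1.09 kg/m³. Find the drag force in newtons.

D = 13.2 N

CD = 0.0372 + 0.042 × 0.485² = 0.04708
D = ½ρv²S·CD = ½ × 1.09 × 16.6² × 1.86 × 0.04708 = 13.2 N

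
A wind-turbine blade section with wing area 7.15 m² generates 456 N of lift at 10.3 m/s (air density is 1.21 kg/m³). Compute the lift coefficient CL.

From L = ½ρv²S·CL, rearranging gives CL = 2L/(ρv²S).
CL = 2 × 456 / (1.21 × 10.3² × 7.15) = 0.994

CL = 0.994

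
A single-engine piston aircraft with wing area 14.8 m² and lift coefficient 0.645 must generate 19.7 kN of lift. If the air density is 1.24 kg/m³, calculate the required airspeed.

v = 57.7 m/s

L = ½ρv²S·CL ⇒ v = √(2L/(ρ·S·CL))
v = √(2 × 19700 / (1.24 × 14.8 × 0.645)) = √3329 = 57.7 m/s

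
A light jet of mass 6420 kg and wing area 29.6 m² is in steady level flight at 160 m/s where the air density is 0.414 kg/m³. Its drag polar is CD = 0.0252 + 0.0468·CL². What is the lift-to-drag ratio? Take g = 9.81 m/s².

In steady level flight, lift balances weight: W = mg = 6420 × 9.81 = 62980 N.
q = ½ρv² = ½ × 0.414 × 160² = 5299 Pa.
CL = W/(q·S) = 62980 / (5299 × 29.6) = 0.4015.
CD = 0.0252 + 0.0468 × 0.4015² = 0.03274.
L/D = CL/CD = 0.4015 / 0.03274 = 12.3

L/D = 12.3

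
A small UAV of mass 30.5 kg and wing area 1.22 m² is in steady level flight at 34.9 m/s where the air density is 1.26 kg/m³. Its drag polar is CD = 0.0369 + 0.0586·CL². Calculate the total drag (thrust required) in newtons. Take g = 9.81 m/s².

Level flight ⇒ L = W = m·g = 30.5 × 9.81 = 299.21 N.
Dynamic pressure q = 0.5 × 1.26 × 34.9² = 767.3 Pa.
Required CL = L/(qS) = 299.21/(767.3·1.22) = 0.3196.
CD = 0.0369 + 0.0586 × 0.3196² = 0.04289.
D = q·S·CD = 767.3 × 1.22 × 0.04289 = 40.15 N

D = 40.1 N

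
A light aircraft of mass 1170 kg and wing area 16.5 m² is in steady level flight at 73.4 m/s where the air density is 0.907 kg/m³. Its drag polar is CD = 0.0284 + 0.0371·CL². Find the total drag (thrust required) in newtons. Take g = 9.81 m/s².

D = 1270 N

Weight W = mg = 1170 × 9.81 = 11478 N; in level flight L = W.
Dynamic pressure q = 0.5 × 0.907 × 73.4² = 2443 Pa.
Required CL = L/(qS) = 11478/(2443·16.5) = 0.2847.
CD = 0.0284 + 0.0371 × 0.2847² = 0.03141.
D = q·S·CD = 2443 × 16.5 × 0.03141 = 1266 N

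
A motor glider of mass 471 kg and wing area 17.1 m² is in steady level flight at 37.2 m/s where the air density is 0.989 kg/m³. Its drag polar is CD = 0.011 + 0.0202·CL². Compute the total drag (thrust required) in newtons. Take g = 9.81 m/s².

D = 166 N

Level flight ⇒ L = W = m·g = 471 × 9.81 = 4620.5 N.
Dynamic pressure q = 0.5 × 0.989 × 37.2² = 684.3 Pa.
Required CL = L/(qS) = 4620.5/(684.3·17.1) = 0.3949.
CD = 0.011 + 0.0202 × 0.3949² = 0.01415.
D = q·S·CD = 684.3 × 17.1 × 0.01415 = 165.6 N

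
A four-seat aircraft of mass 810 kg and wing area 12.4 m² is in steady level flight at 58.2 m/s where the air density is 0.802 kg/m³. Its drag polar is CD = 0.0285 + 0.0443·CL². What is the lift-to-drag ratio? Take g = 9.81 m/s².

Weight W = mg = 810 × 9.81 = 7946.1 N; in level flight L = W.
Dynamic pressure q = 0.5 × 0.802 × 58.2² = 1358 Pa.
CL = W/(q·S) = 7946.1 / (1358 × 12.4) = 0.4718.
CD = 0.0285 + 0.0443 × 0.4718² = 0.03836.
L/D = CL/CD = 0.4718 / 0.03836 = 12.3

L/D = 12.3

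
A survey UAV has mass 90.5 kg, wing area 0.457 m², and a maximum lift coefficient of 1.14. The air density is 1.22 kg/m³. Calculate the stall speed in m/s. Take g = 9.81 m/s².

V_stall = 52.9 m/s

Weight W = mg = 90.5 × 9.81 = 887.8 N.
V_stall = √(2W/(ρ·S·CL,max)) = √(2 × 887.8 / (1.22 × 0.457 × 1.14))
V_stall = √2794 = 52.9 m/s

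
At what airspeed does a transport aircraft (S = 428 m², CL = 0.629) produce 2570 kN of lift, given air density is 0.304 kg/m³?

v = 251 m/s

L = ½ρv²S·CL ⇒ v = √(2L/(ρ·S·CL))
v = √(2 × 2.57×10^6 / (0.304 × 428 × 0.629)) = √62810 = 251 m/s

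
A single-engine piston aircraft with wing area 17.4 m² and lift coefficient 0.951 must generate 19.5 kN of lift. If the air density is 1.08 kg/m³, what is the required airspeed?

v = 46.7 m/s

L = ½ρv²S·CL ⇒ v = √(2L/(ρ·S·CL))
v = √(2 × 19500 / (1.08 × 17.4 × 0.951)) = √2182 = 46.7 m/s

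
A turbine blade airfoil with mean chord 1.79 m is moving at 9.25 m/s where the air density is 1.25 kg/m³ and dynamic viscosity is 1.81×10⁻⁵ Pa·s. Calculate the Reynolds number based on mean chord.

Re = ρ·v·c/μ = 1.25 × 9.25 × 1.79 / (1.81×10⁻⁵) = 1.14×10^6

Re = 1.14×10^6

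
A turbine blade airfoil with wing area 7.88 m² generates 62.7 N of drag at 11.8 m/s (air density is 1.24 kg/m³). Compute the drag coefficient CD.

CD = 0.0922

From D = ½ρv²S·CD, rearranging gives CD = 2D/(ρv²S).
CD = 2 × 62.7 / (1.24 × 11.8² × 7.88) = 0.0922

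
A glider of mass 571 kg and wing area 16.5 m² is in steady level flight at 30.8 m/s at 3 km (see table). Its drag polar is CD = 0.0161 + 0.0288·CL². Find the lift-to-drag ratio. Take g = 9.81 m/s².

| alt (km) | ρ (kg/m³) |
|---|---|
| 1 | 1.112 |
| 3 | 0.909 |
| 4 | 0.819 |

At 3 km, from the table: ρ = 0.909 kg/m³.
Weight W = mg = 571 × 9.81 = 5601.5 N; in level flight L = W.
q = ½ρv² = ½ × 0.909 × 30.8² = 431.2 Pa.
CL = 2W/(ρv²S) = 2×5601.5/(0.909×30.8²×16.5) = 0.7874.
CD = 0.0161 + 0.0288 × 0.7874² = 0.03396.
L/D = CL/CD = 0.7874 / 0.03396 = 23.2

L/D = 23.2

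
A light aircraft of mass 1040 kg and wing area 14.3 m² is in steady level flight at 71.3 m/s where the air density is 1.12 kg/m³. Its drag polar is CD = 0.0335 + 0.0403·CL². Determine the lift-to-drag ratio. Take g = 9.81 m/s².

L/D = 6.96

Weight W = mg = 1040 × 9.81 = 10202 N; in level flight L = W.
Dynamic pressure q = 0.5 × 1.12 × 71.3² = 2847 Pa.
CL = 2W/(ρv²S) = 2×10202/(1.12×71.3²×14.3) = 0.2506.
CD = 0.0335 + 0.0403 × 0.2506² = 0.03603.
L/D = CL/CD = 0.2506 / 0.03603 = 6.96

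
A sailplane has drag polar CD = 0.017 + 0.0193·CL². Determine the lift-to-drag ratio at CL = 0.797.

CD = 0.017 + 0.0193 × 0.797² = 0.02926
L/D = CL/CD = 0.797 / 0.02926 = 27.2

L/D = 27.2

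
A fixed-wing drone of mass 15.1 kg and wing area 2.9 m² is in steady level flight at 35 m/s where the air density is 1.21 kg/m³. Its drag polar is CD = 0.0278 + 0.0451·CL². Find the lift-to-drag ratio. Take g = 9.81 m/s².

Level flight ⇒ L = W = m·g = 15.1 × 9.81 = 148.13 N.
Dynamic pressure q = 0.5 × 1.21 × 35² = 741.1 Pa.
CL = 2W/(ρv²S) = 2×148.13/(1.21×35²×2.9) = 0.06892.
CD = 0.0278 + 0.0451 × 0.06892² = 0.02801.
L/D = CL/CD = 0.06892 / 0.02801 = 2.46

L/D = 2.46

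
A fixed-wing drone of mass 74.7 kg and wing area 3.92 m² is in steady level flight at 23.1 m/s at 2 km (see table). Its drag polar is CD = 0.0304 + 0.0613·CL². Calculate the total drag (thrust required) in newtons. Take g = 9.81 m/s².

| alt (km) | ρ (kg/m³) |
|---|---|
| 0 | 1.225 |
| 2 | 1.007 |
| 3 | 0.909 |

D = 63.3 N

At 2 km, from the table: ρ = 1.007 kg/m³.
Level flight ⇒ L = W = m·g = 74.7 × 9.81 = 732.81 N.
q = ½ρv² = ½ × 1.007 × 23.1² = 268.7 Pa.
CL = W/(q·S) = 732.81 / (268.7 × 3.92) = 0.6958.
CD = 0.0304 + 0.0613 × 0.6958² = 0.06008.
D = q·S·CD = 268.7 × 3.92 × 0.06008 = 63.27 N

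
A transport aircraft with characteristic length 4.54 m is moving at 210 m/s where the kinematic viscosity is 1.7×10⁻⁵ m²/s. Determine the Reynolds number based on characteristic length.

Re = v·c/ν = 210 × 4.54 / (1.7×10⁻⁵) = 5.61×10^7

Re = 5.61×10^7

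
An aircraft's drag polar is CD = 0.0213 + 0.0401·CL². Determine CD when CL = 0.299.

CD = 0.0249

CD = 0.0213 + 0.0401 × 0.299² = 0.0213 + 0.003585 = 0.0249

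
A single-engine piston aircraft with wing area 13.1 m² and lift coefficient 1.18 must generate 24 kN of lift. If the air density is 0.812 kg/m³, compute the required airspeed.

L = ½ρv²S·CL ⇒ v = √(2L/(ρ·S·CL))
v = √(2 × 24000 / (0.812 × 13.1 × 1.18)) = √3824 = 61.8 m/s

v = 61.8 m/s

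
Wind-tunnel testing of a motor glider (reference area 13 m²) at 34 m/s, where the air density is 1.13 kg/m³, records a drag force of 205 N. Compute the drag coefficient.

CD = 0.0241

From D = ½ρv²S·CD, rearranging gives CD = 2D/(ρv²S).
CD = 2 × 205 / (1.13 × 34² × 13) = 0.0241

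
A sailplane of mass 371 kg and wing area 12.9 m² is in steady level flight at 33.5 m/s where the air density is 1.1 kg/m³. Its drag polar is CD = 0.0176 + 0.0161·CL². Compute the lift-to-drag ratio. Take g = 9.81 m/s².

Weight W = mg = 371 × 9.81 = 3639.5 N; in level flight L = W.
Dynamic pressure q = 0.5 × 1.1 × 33.5² = 617.2 Pa.
CL = 2W/(ρv²S) = 2×3639.5/(1.1×33.5²×12.9) = 0.4571.
CD = 0.0176 + 0.0161 × 0.4571² = 0.02096.
L/D = CL/CD = 0.4571 / 0.02096 = 21.8

L/D = 21.8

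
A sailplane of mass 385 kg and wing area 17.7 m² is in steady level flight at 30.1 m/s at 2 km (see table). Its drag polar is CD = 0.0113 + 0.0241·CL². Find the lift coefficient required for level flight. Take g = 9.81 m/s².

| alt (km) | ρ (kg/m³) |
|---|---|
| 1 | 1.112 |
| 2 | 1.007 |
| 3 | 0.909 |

At 2 km, from the table: ρ = 1.007 kg/m³.
Weight W = mg = 385 × 9.81 = 3776.9 N; in level flight L = W.
q = ½ρv² = ½ × 1.007 × 30.1² = 456.2 Pa.
Required CL = L/(qS) = 3776.9/(456.2·17.7) = 0.4678.

CL = 0.468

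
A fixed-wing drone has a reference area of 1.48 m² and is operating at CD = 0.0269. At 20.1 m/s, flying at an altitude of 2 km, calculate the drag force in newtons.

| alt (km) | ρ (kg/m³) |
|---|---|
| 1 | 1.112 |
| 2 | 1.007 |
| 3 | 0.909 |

At 2 km, from the table: ρ = 1.007 kg/m³.
Dynamic pressure q = ½ρv² = ½ × 1.007 × 20.1² = 203.4 Pa.
D = q·S·CD = 203.4 × 1.48 × 0.0269 = 8.1 N

D = 8.1 N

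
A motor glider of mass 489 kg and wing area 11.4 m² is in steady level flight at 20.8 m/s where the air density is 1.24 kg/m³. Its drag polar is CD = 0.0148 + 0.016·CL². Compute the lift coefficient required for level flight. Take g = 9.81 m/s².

Level flight ⇒ L = W = m·g = 489 × 9.81 = 4797.1 N.
Dynamic pressure q = 0.5 × 1.24 × 20.8² = 268.2 Pa.
CL = 2W/(ρv²S) = 2×4797.1/(1.24×20.8²×11.4) = 1.569.

CL = 1.57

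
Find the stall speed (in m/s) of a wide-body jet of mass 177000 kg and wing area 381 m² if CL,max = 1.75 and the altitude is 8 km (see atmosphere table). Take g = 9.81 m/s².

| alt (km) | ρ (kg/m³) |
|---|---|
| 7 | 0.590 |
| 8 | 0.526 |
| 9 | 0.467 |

V_stall = 99.5 m/s

At 8 km, from the table: ρ = 0.526 kg/m³.
Weight W = mg = 177000 × 9.81 = 1.736×10^6 N.
From L = ½ρV²S·CL,max = W: V_stall = √(2W/(ρSCL,max)) = √(2·1.736×10^6/(0.526·381·1.75))
V_stall = √9902 = 99.5 m/s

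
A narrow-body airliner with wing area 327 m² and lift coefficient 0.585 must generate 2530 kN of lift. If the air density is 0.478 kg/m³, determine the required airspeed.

v = 235 m/s

L = ½ρv²S·CL ⇒ v = √(2L/(ρ·S·CL))
v = √(2 × 2.53×10^6 / (0.478 × 327 × 0.585)) = √55340 = 235 m/s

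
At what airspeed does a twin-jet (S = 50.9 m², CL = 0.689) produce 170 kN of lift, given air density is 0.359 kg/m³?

L = ½ρv²S·CL ⇒ v = √(2L/(ρ·S·CL))
v = √(2 × 1.7×10^5 / (0.359 × 50.9 × 0.689)) = √27010 = 164 m/s

v = 164 m/s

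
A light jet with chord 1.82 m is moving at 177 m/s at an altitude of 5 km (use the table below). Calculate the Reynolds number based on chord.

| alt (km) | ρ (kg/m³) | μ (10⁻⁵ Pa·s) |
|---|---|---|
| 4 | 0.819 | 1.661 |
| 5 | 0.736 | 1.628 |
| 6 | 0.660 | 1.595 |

At 5 km, from the table: ρ = 0.736 kg/m³, μ = 1.628×10⁻⁵ Pa·s.
Re = ρ·v·c/μ = 0.736 × 177 × 1.82 / (1.628×10⁻⁵) = 1.46×10^7

Re = 1.46×10^7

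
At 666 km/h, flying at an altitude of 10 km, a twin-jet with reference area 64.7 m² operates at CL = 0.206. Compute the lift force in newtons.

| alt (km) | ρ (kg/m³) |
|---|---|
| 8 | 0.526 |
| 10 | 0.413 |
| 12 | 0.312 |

At 10 km, from the table: ρ = 0.413 kg/m³.
Convert speed: v = 666 km/h ÷ 3.6 = 185 m/s.
Dynamic pressure q = ½ρv² = ½ × 0.413 × 185² = 7067 Pa.
L = q·S·CL = 7067 × 64.7 × 0.206 = 94200 N ≈ 94.2 kN

L = 94200 N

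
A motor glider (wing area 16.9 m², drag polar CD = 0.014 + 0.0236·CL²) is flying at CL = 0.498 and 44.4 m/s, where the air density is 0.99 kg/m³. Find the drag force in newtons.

CD = 0.014 + 0.0236 × 0.498² = 0.01985
D = ½ρv²S·CD = ½ × 0.99 × 44.4² × 16.9 × 0.01985 = 327 N

D = 327 N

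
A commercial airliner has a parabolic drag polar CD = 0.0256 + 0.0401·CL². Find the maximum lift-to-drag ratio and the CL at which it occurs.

(L/D)max = 15.6, at CL = 0.799

For CD = CD0 + K·CL², (L/D)max occurs at CL* = √(CD0/K) and equals 1/(2√(K·CD0)).
(L/D)max = 1/(2√(0.0401 × 0.0256)) = 1/(2 × 0.03204) = 15.6
CL* = √(0.0256/0.0401) = 0.799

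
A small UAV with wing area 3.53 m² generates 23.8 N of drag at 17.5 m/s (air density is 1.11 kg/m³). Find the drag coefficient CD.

CD = 0.0397

From D = ½ρv²S·CD, rearranging gives CD = 2D/(ρv²S).
CD = 2 × 23.8 / (1.11 × 17.5² × 3.53) = 0.0397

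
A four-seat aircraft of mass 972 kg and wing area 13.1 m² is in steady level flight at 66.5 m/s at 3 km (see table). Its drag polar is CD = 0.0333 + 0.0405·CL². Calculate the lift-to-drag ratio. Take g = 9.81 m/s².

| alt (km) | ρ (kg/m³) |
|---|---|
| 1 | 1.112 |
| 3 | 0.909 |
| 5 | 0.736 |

L/D = 9.38

At 3 km, from the table: ρ = 0.909 kg/m³.
Weight W = mg = 972 × 9.81 = 9535.3 N; in level flight L = W.
q = ½ρv² = ½ × 0.909 × 66.5² = 2010 Pa.
CL = 2W/(ρv²S) = 2×9535.3/(0.909×66.5²×13.1) = 0.3621.
CD = 0.0333 + 0.0405 × 0.3621² = 0.03861.
L/D = CL/CD = 0.3621 / 0.03861 = 9.38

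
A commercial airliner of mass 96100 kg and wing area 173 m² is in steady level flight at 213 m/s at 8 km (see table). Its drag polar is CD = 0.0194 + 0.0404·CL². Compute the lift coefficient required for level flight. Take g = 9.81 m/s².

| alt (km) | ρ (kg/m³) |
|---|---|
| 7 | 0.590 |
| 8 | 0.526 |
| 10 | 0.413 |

At 8 km, from the table: ρ = 0.526 kg/m³.
Level flight ⇒ L = W = m·g = 96100 × 9.81 = 9.4274×10^5 N.
q = ½ρv² = ½ × 0.526 × 213² = 11930 Pa.
CL = 2W/(ρv²S) = 2×9.4274×10^5/(0.526×213²×173) = 0.4567.

CL = 0.457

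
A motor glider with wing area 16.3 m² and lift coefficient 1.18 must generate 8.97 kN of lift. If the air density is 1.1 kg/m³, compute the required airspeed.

L = ½ρv²S·CL ⇒ v = √(2L/(ρ·S·CL))
v = √(2 × 8970 / (1.1 × 16.3 × 1.18)) = √847.9 = 29.1 m/s

v = 29.1 m/s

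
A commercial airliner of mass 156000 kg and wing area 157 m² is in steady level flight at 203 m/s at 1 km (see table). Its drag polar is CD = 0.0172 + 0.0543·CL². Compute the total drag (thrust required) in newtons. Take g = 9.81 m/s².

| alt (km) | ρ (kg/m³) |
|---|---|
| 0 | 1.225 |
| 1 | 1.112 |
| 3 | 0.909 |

At 1 km, from the table: ρ = 1.112 kg/m³.
Weight W = mg = 156000 × 9.81 = 1.5304×10^6 N; in level flight L = W.
Dynamic pressure q = 0.5 × 1.112 × 203² = 22910 Pa.
CL = 2W/(ρv²S) = 2×1.5304×10^6/(1.112×203²×157) = 0.4254.
CD = 0.0172 + 0.0543 × 0.4254² = 0.02703.
D = q·S·CD = 22910 × 157 × 0.02703 = 97220 N

D = 97200 N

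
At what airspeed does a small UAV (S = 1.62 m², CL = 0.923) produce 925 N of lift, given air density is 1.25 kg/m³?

v = 31.5 m/s

L = ½ρv²S·CL ⇒ v = √(2L/(ρ·S·CL))
v = √(2 × 925 / (1.25 × 1.62 × 0.923)) = √989.8 = 31.5 m/s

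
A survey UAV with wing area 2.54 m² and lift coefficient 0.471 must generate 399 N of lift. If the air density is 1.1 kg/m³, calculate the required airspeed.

L = ½ρv²S·CL ⇒ v = √(2L/(ρ·S·CL))
v = √(2 × 399 / (1.1 × 2.54 × 0.471)) = √606.4 = 24.6 m/s

v = 24.6 m/s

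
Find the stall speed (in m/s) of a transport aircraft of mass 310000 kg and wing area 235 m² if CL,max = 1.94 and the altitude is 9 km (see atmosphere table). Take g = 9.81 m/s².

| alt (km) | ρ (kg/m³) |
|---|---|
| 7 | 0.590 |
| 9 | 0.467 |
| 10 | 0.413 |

V_stall = 169 m/s

At 9 km, from the table: ρ = 0.467 kg/m³.
Stall occurs when L = W at CL,max. W = mg = 310000 × 9.81 = 3.041×10^6 N.
From L = ½ρV²S·CL,max = W: V_stall = √(2W/(ρSCL,max)) = √(2·3.041×10^6/(0.467·235·1.94))
V_stall = √28570 = 169 m/s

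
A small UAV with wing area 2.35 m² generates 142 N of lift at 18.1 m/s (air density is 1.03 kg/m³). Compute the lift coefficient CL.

From L = ½ρv²S·CL, rearranging gives CL = 2L/(ρv²S).
CL = 2 × 142 / (1.03 × 18.1² × 2.35) = 0.358

CL = 0.358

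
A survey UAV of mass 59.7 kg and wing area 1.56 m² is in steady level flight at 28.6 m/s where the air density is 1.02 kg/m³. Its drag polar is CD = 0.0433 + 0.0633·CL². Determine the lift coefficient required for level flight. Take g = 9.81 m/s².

CL = 0.9

In steady level flight, lift balances weight: W = mg = 59.7 × 9.81 = 585.66 N.
Dynamic pressure q = 0.5 × 1.02 × 28.6² = 417.2 Pa.
CL = 2W/(ρv²S) = 2×585.66/(1.02×28.6²×1.56) = 0.8999.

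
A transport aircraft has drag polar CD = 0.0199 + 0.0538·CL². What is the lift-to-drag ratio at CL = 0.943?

CD = 0.0199 + 0.0538 × 0.943² = 0.06774
L/D = CL/CD = 0.943 / 0.06774 = 13.9

L/D = 13.9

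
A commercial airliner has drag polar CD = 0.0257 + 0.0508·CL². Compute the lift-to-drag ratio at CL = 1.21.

L/D = 12.1

CD = 0.0257 + 0.0508 × 1.21² = 0.1001
L/D = CL/CD = 1.21 / 0.1001 = 12.1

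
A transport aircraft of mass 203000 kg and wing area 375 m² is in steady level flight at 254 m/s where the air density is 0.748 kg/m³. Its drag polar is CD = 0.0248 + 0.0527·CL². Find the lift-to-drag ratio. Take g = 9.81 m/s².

Weight W = mg = 203000 × 9.81 = 1.9914×10^6 N; in level flight L = W.
Dynamic pressure q = 0.5 × 0.748 × 254² = 24130 Pa.
Required CL = L/(qS) = 1.9914×10^6/(24130·375) = 0.2201.
CD = 0.0248 + 0.0527 × 0.2201² = 0.02735.
L/D = CL/CD = 0.2201 / 0.02735 = 8.05

L/D = 8.05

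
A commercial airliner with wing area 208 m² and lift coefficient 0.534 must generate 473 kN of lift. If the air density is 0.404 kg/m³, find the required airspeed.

v = 145 m/s

L = ½ρv²S·CL ⇒ v = √(2L/(ρ·S·CL))
v = √(2 × 4.73×10^5 / (0.404 × 208 × 0.534)) = √21080 = 145 m/s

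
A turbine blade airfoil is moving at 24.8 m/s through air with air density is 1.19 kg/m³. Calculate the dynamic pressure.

q = 366 Pa

q = ½ρv² = ½ × 1.19 × 24.8² = 366 Pa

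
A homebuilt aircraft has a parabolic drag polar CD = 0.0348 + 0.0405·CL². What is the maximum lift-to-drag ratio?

(L/D)max = 13.3

For CD = CD0 + K·CL², (L/D)max occurs at CL* = √(CD0/K) and equals 1/(2√(K·CD0)).
(L/D)max = 1/(2√(0.0405 × 0.0348)) = 1/(2 × 0.03754) = 13.3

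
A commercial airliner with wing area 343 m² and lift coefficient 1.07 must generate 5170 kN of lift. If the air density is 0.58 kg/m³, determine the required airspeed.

L = ½ρv²S·CL ⇒ v = √(2L/(ρ·S·CL))
v = √(2 × 5.17×10^6 / (0.58 × 343 × 1.07)) = √48580 = 220 m/s

v = 220 m/s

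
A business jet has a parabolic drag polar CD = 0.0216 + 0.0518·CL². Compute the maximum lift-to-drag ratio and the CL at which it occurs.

For CD = CD0 + K·CL², (L/D)max occurs at CL* = √(CD0/K) and equals 1/(2√(K·CD0)).
(L/D)max = 1/(2√(0.0518 × 0.0216)) = 1/(2 × 0.03345) = 14.9
CL* = √(0.0216/0.0518) = 0.646

(L/D)max = 14.9, at CL = 0.646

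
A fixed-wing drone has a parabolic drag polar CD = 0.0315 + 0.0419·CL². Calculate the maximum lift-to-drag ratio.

(L/D)max = 13.8

For CD = CD0 + K·CL², (L/D)max occurs at CL* = √(CD0/K) and equals 1/(2√(K·CD0)).
(L/D)max = 1/(2√(0.0419 × 0.0315)) = 1/(2 × 0.03633) = 13.8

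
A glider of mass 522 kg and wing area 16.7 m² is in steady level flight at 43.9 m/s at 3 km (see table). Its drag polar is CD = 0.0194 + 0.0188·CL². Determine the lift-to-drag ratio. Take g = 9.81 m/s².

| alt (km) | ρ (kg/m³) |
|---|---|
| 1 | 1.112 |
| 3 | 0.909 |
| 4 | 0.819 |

L/D = 16.1

At 3 km, from the table: ρ = 0.909 kg/m³.
Level flight ⇒ L = W = m·g = 522 × 9.81 = 5120.8 N.
Dynamic pressure q = 0.5 × 0.909 × 43.9² = 875.9 Pa.
CL = 2W/(ρv²S) = 2×5120.8/(0.909×43.9²×16.7) = 0.3501.
CD = 0.0194 + 0.0188 × 0.3501² = 0.0217.
L/D = CL/CD = 0.3501 / 0.0217 = 16.1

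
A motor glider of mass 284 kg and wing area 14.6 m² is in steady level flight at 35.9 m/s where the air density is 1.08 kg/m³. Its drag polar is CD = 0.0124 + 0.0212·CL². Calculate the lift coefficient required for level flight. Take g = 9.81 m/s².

CL = 0.274

Weight W = mg = 284 × 9.81 = 2786 N; in level flight L = W.
q = ½ρv² = ½ × 1.08 × 35.9² = 696 Pa.
Required CL = L/(qS) = 2786/(696·14.6) = 0.2742.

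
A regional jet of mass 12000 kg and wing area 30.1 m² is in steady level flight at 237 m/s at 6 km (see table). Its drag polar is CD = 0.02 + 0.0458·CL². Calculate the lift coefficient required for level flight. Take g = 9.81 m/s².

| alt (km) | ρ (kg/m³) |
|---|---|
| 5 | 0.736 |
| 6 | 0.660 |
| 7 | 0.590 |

At 6 km, from the table: ρ = 0.660 kg/m³.
Level flight ⇒ L = W = m·g = 12000 × 9.81 = 1.1772×10^5 N.
q = ½ρv² = ½ × 0.66 × 237² = 18540 Pa.
CL = W/(q·S) = 1.1772×10^5 / (18540 × 30.1) = 0.211.

CL = 0.211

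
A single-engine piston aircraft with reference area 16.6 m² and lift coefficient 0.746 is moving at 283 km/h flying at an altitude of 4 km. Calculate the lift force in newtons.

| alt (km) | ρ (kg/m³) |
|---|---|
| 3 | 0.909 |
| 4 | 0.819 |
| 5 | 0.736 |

At 4 km, from the table: ρ = 0.819 kg/m³.
Convert speed: v = 283 km/h ÷ 3.6 = 78.61 m/s.
Dynamic pressure q = ½ρv² = ½ × 0.819 × 78.61² = 2531 Pa.
L = q·S·CL = 2531 × 16.6 × 0.746 = 31300 N ≈ 31.3 kN

L = 31300 N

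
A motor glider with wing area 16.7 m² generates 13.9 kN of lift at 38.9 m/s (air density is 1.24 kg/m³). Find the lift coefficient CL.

From L = ½ρv²S·CL, rearranging gives CL = 2L/(ρv²S).
CL = 2 × 13900 / (1.24 × 38.9² × 16.7) = 0.887

CL = 0.887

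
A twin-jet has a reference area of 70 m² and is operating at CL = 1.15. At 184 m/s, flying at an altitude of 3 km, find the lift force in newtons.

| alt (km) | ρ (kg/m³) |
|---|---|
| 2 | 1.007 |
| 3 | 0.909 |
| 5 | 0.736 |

At 3 km, from the table: ρ = 0.909 kg/m³.
L = ½ρv²S·CL = ½ × 0.909 × 184² × 70 × 1.15 = 1.24×10^6 N ≈ 1240 kN

L = 1.24×10^6 N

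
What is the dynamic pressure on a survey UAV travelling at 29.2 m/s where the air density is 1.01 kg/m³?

q = 431 Pa

q = ½ρv² = ½ × 1.01 × 29.2² = 431 Pa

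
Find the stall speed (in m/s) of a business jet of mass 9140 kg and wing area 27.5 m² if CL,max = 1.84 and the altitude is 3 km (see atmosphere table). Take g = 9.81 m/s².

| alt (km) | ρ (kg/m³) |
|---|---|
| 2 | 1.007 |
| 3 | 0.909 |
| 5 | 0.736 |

V_stall = 62.4 m/s

At 3 km, from the table: ρ = 0.909 kg/m³.
At stall, lift equals weight: L = W = m·g = 9140 × 9.81 = 89660 N.
From L = ½ρV²S·CL,max = W: V_stall = √(2W/(ρSCL,max)) = √(2·89660/(0.909·27.5·1.84))
V_stall = √3899 = 62.4 m/s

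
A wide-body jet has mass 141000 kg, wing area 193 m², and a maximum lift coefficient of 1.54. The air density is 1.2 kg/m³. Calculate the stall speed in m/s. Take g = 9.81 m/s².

Stall occurs when L = W at CL,max. W = mg = 141000 × 9.81 = 1.383×10^6 N.
From L = ½ρV²S·CL,max = W: V_stall = √(2W/(ρSCL,max)) = √(2·1.383×10^6/(1.2·193·1.54))
V_stall = √7756 = 88.1 m/s

V_stall = 88.1 m/s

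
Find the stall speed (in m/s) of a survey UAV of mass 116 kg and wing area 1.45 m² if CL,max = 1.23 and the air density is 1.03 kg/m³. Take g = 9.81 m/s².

Weight W = mg = 116 × 9.81 = 1138 N.
V_stall = √(2W/(ρ·S·CL,max)) = √(2 × 1138 / (1.03 × 1.45 × 1.23))
V_stall = √1239 = 35.2 m/s

V_stall = 35.2 m/s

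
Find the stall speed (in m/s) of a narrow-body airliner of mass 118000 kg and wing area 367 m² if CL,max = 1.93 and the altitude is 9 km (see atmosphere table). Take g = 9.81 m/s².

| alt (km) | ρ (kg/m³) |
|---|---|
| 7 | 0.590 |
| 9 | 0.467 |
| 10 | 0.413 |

V_stall = 83.7 m/s

At 9 km, from the table: ρ = 0.467 kg/m³.
Stall occurs when L = W at CL,max. W = mg = 118000 × 9.81 = 1.158×10^6 N.
V_stall = √(2W/(ρ·S·CL,max)) = √(2 × 1.158×10^6 / (0.467 × 367 × 1.93))
V_stall = √6999 = 83.7 m/s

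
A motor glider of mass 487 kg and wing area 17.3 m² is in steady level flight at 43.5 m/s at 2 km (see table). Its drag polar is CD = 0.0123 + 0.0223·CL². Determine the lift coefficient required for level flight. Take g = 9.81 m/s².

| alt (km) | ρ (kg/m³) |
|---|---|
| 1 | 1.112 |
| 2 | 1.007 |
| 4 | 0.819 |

CL = 0.29

At 2 km, from the table: ρ = 1.007 kg/m³.
In steady level flight, lift balances weight: W = mg = 487 × 9.81 = 4777.5 N.
Dynamic pressure q = 0.5 × 1.007 × 43.5² = 952.7 Pa.
CL = 2W/(ρv²S) = 2×4777.5/(1.007×43.5²×17.3) = 0.2899.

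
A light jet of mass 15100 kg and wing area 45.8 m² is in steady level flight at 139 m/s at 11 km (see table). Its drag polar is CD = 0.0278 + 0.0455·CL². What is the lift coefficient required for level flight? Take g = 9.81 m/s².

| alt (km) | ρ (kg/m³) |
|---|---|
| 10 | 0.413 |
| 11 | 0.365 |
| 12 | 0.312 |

CL = 0.917

At 11 km, from the table: ρ = 0.365 kg/m³.
Weight W = mg = 15100 × 9.81 = 1.4813×10^5 N; in level flight L = W.
q = ½ρv² = ½ × 0.365 × 139² = 3526 Pa.
CL = 2W/(ρv²S) = 2×1.4813×10^5/(0.365×139²×45.8) = 0.9173.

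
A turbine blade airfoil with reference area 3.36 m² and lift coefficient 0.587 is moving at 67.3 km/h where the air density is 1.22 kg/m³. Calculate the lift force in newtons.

L = 420 N

Convert speed: v = 67.3 km/h ÷ 3.6 = 18.69 m/s.
Dynamic pressure q = ½ρv² = ½ × 1.22 × 18.69² = 213.2 Pa.
L = q·S·CL = 213.2 × 3.36 × 0.587 = 420 N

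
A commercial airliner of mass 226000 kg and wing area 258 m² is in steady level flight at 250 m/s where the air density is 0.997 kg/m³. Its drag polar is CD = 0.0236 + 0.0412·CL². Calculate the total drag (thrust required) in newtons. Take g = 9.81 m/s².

D = 2.15×10^5 N

Weight W = mg = 226000 × 9.81 = 2.2171×10^6 N; in level flight L = W.
q = ½ρv² = ½ × 0.997 × 250² = 31160 Pa.
Required CL = L/(qS) = 2.2171×10^6/(31160·258) = 0.2758.
CD = 0.0236 + 0.0412 × 0.2758² = 0.02673.
D = q·S·CD = 31160 × 258 × 0.02673 = 2.149×10^5 N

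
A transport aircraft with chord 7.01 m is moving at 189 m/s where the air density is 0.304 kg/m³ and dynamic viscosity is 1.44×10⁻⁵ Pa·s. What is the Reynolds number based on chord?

Re = 2.8×10^7

Re = ρ·v·c/μ = 0.304 × 189 × 7.01 / (1.44×10⁻⁵) = 2.8×10^7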